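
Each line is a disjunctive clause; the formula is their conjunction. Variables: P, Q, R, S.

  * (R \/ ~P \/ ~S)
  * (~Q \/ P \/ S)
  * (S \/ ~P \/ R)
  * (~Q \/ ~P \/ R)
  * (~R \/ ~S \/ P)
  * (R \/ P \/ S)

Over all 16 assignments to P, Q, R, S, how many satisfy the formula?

7

The models are:
  P=F Q=F R=F S=T
  P=F Q=F R=T S=F
  P=F Q=T R=F S=T
  P=T Q=F R=T S=F
  P=T Q=F R=T S=T
  P=T Q=T R=T S=F
  P=T Q=T R=T S=T
That's 7 in total.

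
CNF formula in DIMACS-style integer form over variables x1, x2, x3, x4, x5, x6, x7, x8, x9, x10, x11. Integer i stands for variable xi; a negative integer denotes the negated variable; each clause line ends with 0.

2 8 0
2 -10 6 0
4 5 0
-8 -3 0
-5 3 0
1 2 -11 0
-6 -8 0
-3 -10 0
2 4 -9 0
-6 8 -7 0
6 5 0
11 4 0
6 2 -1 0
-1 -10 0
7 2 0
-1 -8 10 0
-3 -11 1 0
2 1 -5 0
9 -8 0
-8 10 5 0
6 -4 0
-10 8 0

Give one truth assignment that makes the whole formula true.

x1=T  x2=T  x3=F  x4=T  x5=F  x6=T  x7=F  x8=F  x9=F  x10=F  x11=T

Check each clause:
  1. (x8 OR x2) — x2 is true.
  2. (x2 OR NOT x10 OR x6) — x2 is true.
  3. (x4 OR x5) — x4 is true.
  4. (NOT x3 OR NOT x8) — NOT x8 is true.
  5. (NOT x5 OR x3) — NOT x5 is true.
  6. (NOT x11 OR x1 OR x2) — x1 is true.
  7. (NOT x8 OR NOT x6) — NOT x8 is true.
  8. (NOT x10 OR NOT x3) — NOT x3 is true.
  9. (NOT x9 OR x4 OR x2) — x2 is true.
  10. (NOT x7 OR NOT x6 OR x8) — NOT x7 is true.
  11. (x5 OR x6) — x6 is true.
  12. (x4 OR x11) — x11 is true.
  13. (x2 OR x6 OR NOT x1) — x2 is true.
  14. (NOT x10 OR NOT x1) — NOT x10 is true.
  15. (x2 OR x7) — x2 is true.
  16. (NOT x1 OR NOT x8 OR x10) — NOT x8 is true.
  17. (NOT x11 OR NOT x3 OR x1) — x1 is true.
  18. (NOT x5 OR x2 OR x1) — x1 is true.
  19. (x9 OR NOT x8) — NOT x8 is true.
  20. (x10 OR NOT x8 OR x5) — NOT x8 is true.
  21. (NOT x4 OR x6) — x6 is true.
  22. (x8 OR NOT x10) — NOT x10 is true.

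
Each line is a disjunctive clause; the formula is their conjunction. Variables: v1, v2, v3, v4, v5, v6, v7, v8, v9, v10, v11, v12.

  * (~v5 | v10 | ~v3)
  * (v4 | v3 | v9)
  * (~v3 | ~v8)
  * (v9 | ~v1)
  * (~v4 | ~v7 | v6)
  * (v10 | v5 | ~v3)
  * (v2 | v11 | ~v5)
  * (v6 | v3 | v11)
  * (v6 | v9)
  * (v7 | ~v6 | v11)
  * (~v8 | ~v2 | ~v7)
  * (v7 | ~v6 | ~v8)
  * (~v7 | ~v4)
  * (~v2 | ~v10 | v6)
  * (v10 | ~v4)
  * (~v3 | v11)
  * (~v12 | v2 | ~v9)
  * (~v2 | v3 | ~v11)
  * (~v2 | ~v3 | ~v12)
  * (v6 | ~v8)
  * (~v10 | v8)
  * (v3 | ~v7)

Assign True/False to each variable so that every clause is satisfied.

v1 = True, v2 = False, v3 = False, v4 = False, v5 = True, v6 = True, v7 = False, v8 = False, v9 = True, v10 = False, v11 = True, v12 = False

Pure literal: v12 appears only negated; assign v12 = False.
Branch on v1: take v1 = True.
  then v9 is forced to True.
Try v2 = False.
The remaining clauses are satisfied by v3 = False, v4 = False, v5 = True, v6 = True, v7 = False, v8 = False, v10 = False, v11 = True.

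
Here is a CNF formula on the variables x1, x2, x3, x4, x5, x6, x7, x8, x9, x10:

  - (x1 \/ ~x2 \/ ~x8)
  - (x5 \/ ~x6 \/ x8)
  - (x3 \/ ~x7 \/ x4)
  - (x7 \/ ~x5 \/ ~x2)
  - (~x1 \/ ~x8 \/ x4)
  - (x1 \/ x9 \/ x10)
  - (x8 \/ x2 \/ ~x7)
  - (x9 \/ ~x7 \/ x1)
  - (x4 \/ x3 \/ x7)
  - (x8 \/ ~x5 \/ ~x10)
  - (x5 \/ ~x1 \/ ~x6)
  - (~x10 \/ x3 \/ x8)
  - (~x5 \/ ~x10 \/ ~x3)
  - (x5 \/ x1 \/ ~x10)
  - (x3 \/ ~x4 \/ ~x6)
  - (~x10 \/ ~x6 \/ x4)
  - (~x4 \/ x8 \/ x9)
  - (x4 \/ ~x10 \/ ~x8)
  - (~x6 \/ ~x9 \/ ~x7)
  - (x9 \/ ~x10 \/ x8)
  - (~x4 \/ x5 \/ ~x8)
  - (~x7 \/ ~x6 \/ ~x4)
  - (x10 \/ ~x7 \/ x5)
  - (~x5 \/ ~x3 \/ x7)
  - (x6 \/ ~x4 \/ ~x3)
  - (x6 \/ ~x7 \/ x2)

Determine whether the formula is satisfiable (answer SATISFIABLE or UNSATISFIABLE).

Branch on x1: take x1 = True.
The remaining clauses are satisfied by x2 = False, x3 = False, x4 = True, x5 = True, x6 = False, x7 = False, x8 = True, x9 = True, x10 = True.
Every clause has at least one true literal under this assignment.
So x1 = T, x2 = F, x3 = F, x4 = T, x5 = T, x6 = F, x7 = F, x8 = T, x9 = T, x10 = T is a satisfying assignment.

SATISFIABLE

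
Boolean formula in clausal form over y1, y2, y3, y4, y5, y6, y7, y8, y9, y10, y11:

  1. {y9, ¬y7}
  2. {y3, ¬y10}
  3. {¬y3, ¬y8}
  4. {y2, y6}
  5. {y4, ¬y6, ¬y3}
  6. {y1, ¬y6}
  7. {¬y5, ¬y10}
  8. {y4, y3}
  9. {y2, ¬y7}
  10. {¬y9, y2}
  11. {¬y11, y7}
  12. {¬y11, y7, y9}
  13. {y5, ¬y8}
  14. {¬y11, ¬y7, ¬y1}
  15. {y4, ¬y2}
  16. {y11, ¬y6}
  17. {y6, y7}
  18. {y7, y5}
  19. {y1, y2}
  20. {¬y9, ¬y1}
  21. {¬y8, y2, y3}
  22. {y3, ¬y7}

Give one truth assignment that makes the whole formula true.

y1=F, y2=T, y3=T, y4=T, y5=F, y6=F, y7=T, y8=F, y9=T, y10=F, y11=F

y4 occurs only positively in the remaining clauses — set y4 = True.
Pure literal: y8 appears only negated; assign y8 = False.
Try y1 = False.
  then y6 is forced to False.
  then y2 is forced to True.
  then y7 is forced to True.
  then y9 is forced to True.
  then y3 is forced to True.
Branch on y5: take y5 = False.
y10, y11 are now unconstrained; take y10 = False, y11 = False.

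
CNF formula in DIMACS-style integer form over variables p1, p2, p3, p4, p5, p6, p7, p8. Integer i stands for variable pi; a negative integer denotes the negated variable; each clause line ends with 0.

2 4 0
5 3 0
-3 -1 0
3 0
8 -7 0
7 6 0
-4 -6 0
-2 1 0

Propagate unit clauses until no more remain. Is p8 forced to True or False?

True

(p3) stands alone — p3 = True.
From (NOT p3 OR NOT p1) and p3 = True: p1 = False.
(NOT p2 OR p1) with p1 = False leaves only NOT p2, so p2 = False.
(p2 OR p4): since p2 = False, the clause reduces to (p4). p4 = True.
In (NOT p4 OR NOT p6), NOT p4 is now false; NOT p6 must hold, so p6 = False.
From (p6 OR p7) and p6 = False: p7 = True.
In (NOT p7 OR p8), NOT p7 is now false; p8 must hold, so p8 = True.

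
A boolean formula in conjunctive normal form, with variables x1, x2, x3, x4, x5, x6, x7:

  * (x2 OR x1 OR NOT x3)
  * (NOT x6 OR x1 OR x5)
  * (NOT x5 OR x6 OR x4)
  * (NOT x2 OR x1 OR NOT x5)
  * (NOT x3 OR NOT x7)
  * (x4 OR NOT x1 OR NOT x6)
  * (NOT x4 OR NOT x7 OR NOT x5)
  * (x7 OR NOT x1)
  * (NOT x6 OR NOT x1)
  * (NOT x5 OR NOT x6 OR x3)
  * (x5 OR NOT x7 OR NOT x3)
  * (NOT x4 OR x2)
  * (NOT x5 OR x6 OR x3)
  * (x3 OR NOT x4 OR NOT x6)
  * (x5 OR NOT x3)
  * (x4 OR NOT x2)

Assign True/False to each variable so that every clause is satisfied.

x1=T  x2=T  x3=F  x4=T  x5=F  x6=F  x7=T

Branch on x1: take x1 = True.
  then x7 is forced to True.
  then x3 is forced to False.
  then x6 is forced to False.
  then x5 is forced to False.
For the remaining variables, x2 = True, x4 = True works.
Every clause has at least one true literal under this assignment.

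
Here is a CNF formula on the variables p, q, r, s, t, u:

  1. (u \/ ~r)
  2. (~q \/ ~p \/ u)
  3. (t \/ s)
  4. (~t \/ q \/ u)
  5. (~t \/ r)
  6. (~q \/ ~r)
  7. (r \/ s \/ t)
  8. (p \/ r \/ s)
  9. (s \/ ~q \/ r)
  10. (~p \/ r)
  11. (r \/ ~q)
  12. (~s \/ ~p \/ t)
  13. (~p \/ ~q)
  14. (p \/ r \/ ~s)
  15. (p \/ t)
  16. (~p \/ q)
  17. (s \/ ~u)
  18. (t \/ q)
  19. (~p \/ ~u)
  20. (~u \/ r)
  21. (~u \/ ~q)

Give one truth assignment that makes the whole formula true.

Try p = False.
  then t is forced to True.
  then r is forced to True.
  then u is forced to True.
  then q is forced to False.
  then s is forced to True.
Check each clause:
  1. (u \/ ~r) — u is true.
  2. (u \/ ~q \/ ~p) — ~q is true.
  3. (s \/ t) — s is true.
  4. (q \/ ~t \/ u) — u is true.
  5. (~t \/ r) — r is true.
  6. (~q \/ ~r) — ~q is true.
  7. (t \/ s \/ r) — r is true.
  8. (s \/ p \/ r) — r is true.
  9. (s \/ r \/ ~q) — r is true.
  10. (~p \/ r) — r is true.
  11. (~q \/ r) — r is true.
  12. (~s \/ t \/ ~p) — t is true.
  13. (~p \/ ~q) — ~p is true.
  14. (~s \/ r \/ p) — r is true.
  15. (t \/ p) — t is true.
  16. (q \/ ~p) — ~p is true.
  17. (~u \/ s) — s is true.
  18. (t \/ q) — t is true.
  19. (~u \/ ~p) — ~p is true.
  20. (r \/ ~u) — r is true.
  21. (~u \/ ~q) — ~q is true.

p=0  q=0  r=1  s=1  t=1  u=1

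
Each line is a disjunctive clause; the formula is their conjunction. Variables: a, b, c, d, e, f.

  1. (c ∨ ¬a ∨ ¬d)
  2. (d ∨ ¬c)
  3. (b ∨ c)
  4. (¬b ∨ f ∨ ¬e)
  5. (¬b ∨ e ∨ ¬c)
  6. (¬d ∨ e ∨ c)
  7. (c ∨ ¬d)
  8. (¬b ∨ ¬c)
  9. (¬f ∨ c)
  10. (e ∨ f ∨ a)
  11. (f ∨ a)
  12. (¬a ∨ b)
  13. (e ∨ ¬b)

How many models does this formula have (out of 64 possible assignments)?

Satisfying assignments:
  a=F b=F c=T d=T e=F f=T
  a=F b=F c=T d=T e=T f=T
Count: 2.

2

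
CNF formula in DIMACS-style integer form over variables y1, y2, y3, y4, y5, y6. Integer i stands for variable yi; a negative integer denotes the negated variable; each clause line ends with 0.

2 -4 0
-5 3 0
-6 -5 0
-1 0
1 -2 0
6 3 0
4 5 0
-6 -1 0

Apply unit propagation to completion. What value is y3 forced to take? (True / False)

True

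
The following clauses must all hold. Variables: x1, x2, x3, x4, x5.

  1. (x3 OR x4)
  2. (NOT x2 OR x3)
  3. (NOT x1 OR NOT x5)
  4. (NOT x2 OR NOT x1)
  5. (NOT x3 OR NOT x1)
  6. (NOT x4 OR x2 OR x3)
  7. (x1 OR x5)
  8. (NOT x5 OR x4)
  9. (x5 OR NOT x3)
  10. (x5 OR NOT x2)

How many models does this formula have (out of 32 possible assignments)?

2

Satisfying assignments:
  x1=0 x2=0 x3=1 x4=1 x5=1
  x1=0 x2=1 x3=1 x4=1 x5=1
That's 2 in total.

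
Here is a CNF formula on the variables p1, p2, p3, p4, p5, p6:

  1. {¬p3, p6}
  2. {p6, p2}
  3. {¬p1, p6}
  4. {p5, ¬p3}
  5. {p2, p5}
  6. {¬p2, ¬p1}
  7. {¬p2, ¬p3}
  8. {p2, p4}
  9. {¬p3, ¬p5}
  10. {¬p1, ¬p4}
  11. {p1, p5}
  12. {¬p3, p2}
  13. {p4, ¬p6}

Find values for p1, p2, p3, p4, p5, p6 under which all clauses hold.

p1=0, p2=1, p3=0, p4=1, p5=1, p6=0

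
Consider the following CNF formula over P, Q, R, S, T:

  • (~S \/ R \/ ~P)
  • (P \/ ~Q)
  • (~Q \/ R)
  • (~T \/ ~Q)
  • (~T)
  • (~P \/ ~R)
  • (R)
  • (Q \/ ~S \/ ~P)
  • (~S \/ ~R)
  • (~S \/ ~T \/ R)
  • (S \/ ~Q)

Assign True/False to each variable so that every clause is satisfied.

P=False, Q=False, R=True, S=False, T=False

The clause (~T) is unit: T must be False.
Unit propagation: (R) forces R = True.
The clause (~P) is unit: P must be False.
The clause (~Q) is unit: Q must be False.
(~S) is a unit clause, so S = False.
Every clause has at least one true literal under this assignment.
Check each clause:
  1. (~P \/ ~S \/ R) — R is true.
  2. (P \/ ~Q) — ~Q is true.
  3. (R \/ ~Q) — R is true.
  4. (~T \/ ~Q) — ~T is true.
  5. (~T) — ~T is true.
  6. (~R \/ ~P) — ~P is true.
  7. (R) — R is true.
  8. (Q \/ ~S \/ ~P) — ~S is true.
  9. (~R \/ ~S) — ~S is true.
  10. (~T \/ ~S \/ R) — R is true.
  11. (~Q \/ S) — ~Q is true.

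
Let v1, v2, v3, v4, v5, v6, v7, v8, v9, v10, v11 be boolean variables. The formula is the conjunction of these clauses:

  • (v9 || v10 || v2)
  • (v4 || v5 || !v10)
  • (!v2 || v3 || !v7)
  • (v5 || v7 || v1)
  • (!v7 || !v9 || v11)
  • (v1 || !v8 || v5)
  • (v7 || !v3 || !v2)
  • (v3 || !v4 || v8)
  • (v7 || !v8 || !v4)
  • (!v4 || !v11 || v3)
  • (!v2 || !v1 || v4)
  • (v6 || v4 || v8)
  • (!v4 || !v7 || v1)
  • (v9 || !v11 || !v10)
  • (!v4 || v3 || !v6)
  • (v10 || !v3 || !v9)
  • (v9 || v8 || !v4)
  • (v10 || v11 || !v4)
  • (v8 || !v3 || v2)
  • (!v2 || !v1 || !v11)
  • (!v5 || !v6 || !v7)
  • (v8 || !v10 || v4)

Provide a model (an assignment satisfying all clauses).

v1=False, v2=True, v3=False, v4=False, v5=True, v6=False, v7=False, v8=True, v9=True, v10=True, v11=False

Check each clause:
  1. (v9 || v2 || v10) — v9 is true.
  2. (!v10 || v4 || v5) — v5 is true.
  3. (!v2 || !v7 || v3) — !v7 is true.
  4. (v5 || v1 || v7) — v5 is true.
  5. (v11 || !v9 || !v7) — !v7 is true.
  6. (v5 || v1 || !v8) — v5 is true.
  7. (!v3 || !v2 || v7) — !v3 is true.
  8. (v8 || v3 || !v4) — v8 is true.
  9. (!v8 || v7 || !v4) — !v4 is true.
  10. (!v4 || v3 || !v11) — !v4 is true.
  11. (!v1 || !v2 || v4) — !v1 is true.
  12. (v6 || v4 || v8) — v8 is true.
  13. (v1 || !v4 || !v7) — !v7 is true.
  14. (!v10 || !v11 || v9) — v9 is true.
  15. (!v4 || !v6 || v3) — !v6 is true.
  16. (v10 || !v3 || !v9) — v10 is true.
  17. (v8 || !v4 || v9) — v8 is true.
  18. (v10 || v11 || !v4) — v10 is true.
  19. (!v3 || v8 || v2) — v8 is true.
  20. (!v2 || !v11 || !v1) — !v11 is true.
  21. (!v7 || !v6 || !v5) — !v7 is true.
  22. (!v10 || v8 || v4) — v8 is true.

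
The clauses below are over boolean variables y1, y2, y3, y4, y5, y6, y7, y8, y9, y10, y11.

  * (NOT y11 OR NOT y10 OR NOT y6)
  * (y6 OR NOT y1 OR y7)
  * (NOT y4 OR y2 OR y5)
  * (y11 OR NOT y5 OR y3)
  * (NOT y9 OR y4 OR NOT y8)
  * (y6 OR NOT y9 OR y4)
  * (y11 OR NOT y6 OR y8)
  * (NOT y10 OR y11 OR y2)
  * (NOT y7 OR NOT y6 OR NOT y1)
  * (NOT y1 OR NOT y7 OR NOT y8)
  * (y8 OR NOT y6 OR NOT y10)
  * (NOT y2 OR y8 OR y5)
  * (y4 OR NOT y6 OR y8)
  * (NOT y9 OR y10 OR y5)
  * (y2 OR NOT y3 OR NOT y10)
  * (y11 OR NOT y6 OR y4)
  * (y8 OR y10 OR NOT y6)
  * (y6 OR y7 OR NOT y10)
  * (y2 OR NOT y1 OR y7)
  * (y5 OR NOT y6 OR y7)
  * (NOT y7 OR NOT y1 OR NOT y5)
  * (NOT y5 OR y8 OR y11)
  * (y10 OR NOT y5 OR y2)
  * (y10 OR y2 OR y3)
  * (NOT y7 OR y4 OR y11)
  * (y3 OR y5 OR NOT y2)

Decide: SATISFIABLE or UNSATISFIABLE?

SATISFIABLE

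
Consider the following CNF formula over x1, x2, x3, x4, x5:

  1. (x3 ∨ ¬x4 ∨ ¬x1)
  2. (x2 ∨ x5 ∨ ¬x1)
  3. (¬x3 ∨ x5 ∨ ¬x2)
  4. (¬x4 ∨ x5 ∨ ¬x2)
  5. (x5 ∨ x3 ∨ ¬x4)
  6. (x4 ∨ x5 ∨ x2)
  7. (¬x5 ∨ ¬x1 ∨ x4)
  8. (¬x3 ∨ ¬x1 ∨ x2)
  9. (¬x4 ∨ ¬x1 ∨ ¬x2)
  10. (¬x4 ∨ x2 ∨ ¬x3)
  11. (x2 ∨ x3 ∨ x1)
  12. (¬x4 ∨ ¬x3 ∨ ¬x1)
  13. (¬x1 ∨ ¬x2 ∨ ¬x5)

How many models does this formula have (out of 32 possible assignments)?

7

Satisfying assignments:
  x1=F x2=F x3=T x4=F x5=T
  x1=F x2=T x3=F x4=F x5=F
  x1=F x2=T x3=F x4=F x5=T
  x1=F x2=T x3=F x4=T x5=T
  x1=F x2=T x3=T x4=F x5=T
  x1=F x2=T x3=T x4=T x5=T
  x1=T x2=T x3=F x4=F x5=F
That's 7 in total.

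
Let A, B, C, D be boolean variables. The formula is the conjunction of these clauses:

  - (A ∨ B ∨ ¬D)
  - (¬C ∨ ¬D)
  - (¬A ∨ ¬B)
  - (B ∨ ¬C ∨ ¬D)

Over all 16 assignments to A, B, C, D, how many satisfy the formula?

Split on B, then D.
  B=1, D=1: remaining (A,C) ∈ {(0,0)} — 1.
  B=1, D=0: remaining (A,C) ∈ {(0,0); (0,1)} — 2.
  B=0, D=1: remaining (A,C) ∈ {(1,0)} — 1.
  B=0, D=0: remaining (A,C) ∈ {(0,0); (0,1); (1,0); (1,1)} — 4.
Total: 1 + 2 + 1 + 4 = 8.

8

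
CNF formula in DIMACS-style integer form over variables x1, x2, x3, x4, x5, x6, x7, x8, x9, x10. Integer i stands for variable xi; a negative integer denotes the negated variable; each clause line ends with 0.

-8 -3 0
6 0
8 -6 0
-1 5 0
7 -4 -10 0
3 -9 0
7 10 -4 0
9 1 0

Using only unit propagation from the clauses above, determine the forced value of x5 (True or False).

Unit clause (x6) sets x6 = True.
From (x8 | ~x6) and x6 = True: x8 = True.
(~x3 | ~x8): since x8 = True, the clause reduces to (~x3). x3 = False.
From (x3 | ~x9) and x3 = False: x9 = False.
In (x9 | x1), x9 is now false; x1 must hold, so x1 = True.
(~x1 | x5) with x1 = True leaves only x5, so x5 = True.

True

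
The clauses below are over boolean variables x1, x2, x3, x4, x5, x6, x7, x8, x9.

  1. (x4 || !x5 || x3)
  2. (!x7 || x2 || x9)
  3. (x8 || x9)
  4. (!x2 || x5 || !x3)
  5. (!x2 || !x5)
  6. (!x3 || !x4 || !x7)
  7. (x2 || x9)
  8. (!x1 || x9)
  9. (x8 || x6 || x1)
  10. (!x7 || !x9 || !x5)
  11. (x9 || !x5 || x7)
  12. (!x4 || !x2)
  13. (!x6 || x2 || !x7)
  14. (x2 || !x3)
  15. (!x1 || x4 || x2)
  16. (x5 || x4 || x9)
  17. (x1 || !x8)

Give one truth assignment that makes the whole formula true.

x1=T, x2=F, x3=F, x4=T, x5=T, x6=T, x7=F, x8=T, x9=T

Branch on x1: take x1 = True.
  then x9 is forced to True.
Branch on x2: take x2 = False.
  then x3 is forced to False.
  then x4 is forced to True.
Try x5 = True.
  then x7 is forced to False.
x6, x8 are now unconstrained; take x6 = True, x8 = True.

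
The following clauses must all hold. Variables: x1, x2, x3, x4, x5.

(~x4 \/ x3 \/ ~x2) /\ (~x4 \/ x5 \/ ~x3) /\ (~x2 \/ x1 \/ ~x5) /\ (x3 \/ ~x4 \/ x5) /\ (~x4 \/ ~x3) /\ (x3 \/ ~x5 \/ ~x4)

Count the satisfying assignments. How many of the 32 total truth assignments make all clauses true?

Case analysis on x3 and x4:
  x3=1, x4=1: a clause becomes empty — 0.
  x3=1, x4=0: 7 of the 8 assignments to (x1,x2,x5) work.
  x3=0, x4=1: a clause becomes empty — 0.
  x3=0, x4=0: 7 of the 8 assignments to (x1,x2,x5) work.
Total: 0 + 7 + 0 + 7 = 14.

14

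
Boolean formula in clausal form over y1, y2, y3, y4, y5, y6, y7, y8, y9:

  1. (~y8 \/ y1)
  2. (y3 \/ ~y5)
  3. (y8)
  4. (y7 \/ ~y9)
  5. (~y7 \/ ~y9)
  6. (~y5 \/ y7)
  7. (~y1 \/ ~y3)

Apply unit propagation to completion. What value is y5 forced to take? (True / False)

False

(y8) stands alone — y8 = True.
From (~y8 \/ y1) and y8 = True: y1 = True.
(~y1 \/ ~y3) with y1 = True leaves only ~y3, so y3 = False.
(~y5 \/ y3) with y3 = False leaves only ~y5, so y5 = False.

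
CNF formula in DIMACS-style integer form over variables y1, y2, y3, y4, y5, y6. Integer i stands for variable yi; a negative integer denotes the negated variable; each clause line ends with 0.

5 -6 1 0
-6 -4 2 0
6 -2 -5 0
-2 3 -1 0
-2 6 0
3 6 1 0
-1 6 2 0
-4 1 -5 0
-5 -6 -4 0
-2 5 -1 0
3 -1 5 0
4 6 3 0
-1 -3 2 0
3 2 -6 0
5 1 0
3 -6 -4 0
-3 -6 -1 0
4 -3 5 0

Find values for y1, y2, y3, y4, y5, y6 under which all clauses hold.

y1=0, y2=0, y3=1, y4=0, y5=1, y6=0

Try y1 = False.
  then y5 is forced to True.
  then y4 is forced to False.
For the remaining variables, y2 = False, y3 = True, y6 = False works.
Every clause has at least one true literal under this assignment.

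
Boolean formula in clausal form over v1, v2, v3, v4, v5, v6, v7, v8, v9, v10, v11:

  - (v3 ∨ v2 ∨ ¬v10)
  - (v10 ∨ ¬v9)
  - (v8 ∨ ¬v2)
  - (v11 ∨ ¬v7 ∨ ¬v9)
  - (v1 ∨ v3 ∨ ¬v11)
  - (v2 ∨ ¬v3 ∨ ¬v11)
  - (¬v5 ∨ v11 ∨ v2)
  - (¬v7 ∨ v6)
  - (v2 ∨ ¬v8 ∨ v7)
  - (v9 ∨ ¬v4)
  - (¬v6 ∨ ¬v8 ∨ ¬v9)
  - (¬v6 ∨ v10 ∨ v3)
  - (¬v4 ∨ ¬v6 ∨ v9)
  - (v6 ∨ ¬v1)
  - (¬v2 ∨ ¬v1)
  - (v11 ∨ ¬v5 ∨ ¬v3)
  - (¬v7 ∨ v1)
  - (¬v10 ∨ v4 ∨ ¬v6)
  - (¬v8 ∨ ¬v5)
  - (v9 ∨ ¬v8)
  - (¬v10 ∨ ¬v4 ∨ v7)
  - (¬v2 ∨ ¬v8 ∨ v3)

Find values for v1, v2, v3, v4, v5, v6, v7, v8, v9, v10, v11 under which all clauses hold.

v1=True  v2=False  v3=True  v4=False  v5=False  v6=True  v7=True  v8=False  v9=False  v10=False  v11=False

Pure literal: v5 appears only negated; assign v5 = False.
Set v1 = True and propagate.
  then v6 is forced to True.
  then v2 is forced to False.
Set v3 = True and propagate.
  then v11 is forced to False.
The remaining clauses are satisfied by v4 = False, v7 = True, v8 = False, v9 = False, v10 = False.
Check each clause:
  1. (¬v10 ∨ v2 ∨ v3) — v3 is true.
  2. (¬v9 ∨ v10) — ¬v9 is true.
  3. (¬v2 ∨ v8) — ¬v2 is true.
  4. (¬v7 ∨ ¬v9 ∨ v11) — ¬v9 is true.
  5. (v3 ∨ v1 ∨ ¬v11) — v1 is true.
  6. (¬v3 ∨ v2 ∨ ¬v11) — ¬v11 is true.
  7. (v11 ∨ ¬v5 ∨ v2) — ¬v5 is true.
  8. (¬v7 ∨ v6) — v6 is true.
  9. (v2 ∨ v7 ∨ ¬v8) — ¬v8 is true.
  10. (v9 ∨ ¬v4) — ¬v4 is true.
  11. (¬v9 ∨ ¬v6 ∨ ¬v8) — ¬v8 is true.
  12. (v3 ∨ v10 ∨ ¬v6) — v3 is true.
  13. (¬v4 ∨ v9 ∨ ¬v6) — ¬v4 is true.
  14. (¬v1 ∨ v6) — v6 is true.
  15. (¬v1 ∨ ¬v2) — ¬v2 is true.
  16. (¬v5 ∨ ¬v3 ∨ v11) — ¬v5 is true.
  17. (v1 ∨ ¬v7) — v1 is true.
  18. (¬v10 ∨ ¬v6 ∨ v4) — ¬v10 is true.
  19. (¬v8 ∨ ¬v5) — ¬v8 is true.
  20. (¬v8 ∨ v9) — ¬v8 is true.
  21. (v7 ∨ ¬v10 ∨ ¬v4) — ¬v4 is true.
  22. (v3 ∨ ¬v8 ∨ ¬v2) — ¬v8 is true.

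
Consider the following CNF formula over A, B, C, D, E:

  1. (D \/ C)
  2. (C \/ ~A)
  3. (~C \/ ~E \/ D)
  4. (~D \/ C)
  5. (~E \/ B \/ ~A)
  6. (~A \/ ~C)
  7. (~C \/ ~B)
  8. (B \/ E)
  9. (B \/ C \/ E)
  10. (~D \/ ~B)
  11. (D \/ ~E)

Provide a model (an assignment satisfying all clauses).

A occurs only negated in the remaining clauses — set A = False.
Set B = False and propagate.
  then E is forced to True.
  then D is forced to True.
  then C is forced to True.
Check each clause:
  1. (C \/ D) — C is true.
  2. (C \/ ~A) — C is true.
  3. (~C \/ ~E \/ D) — D is true.
  4. (~D \/ C) — C is true.
  5. (~A \/ B \/ ~E) — ~A is true.
  6. (~C \/ ~A) — ~A is true.
  7. (~C \/ ~B) — ~B is true.
  8. (E \/ B) — E is true.
  9. (B \/ C \/ E) — C is true.
  10. (~D \/ ~B) — ~B is true.
  11. (D \/ ~E) — D is true.

A=False, B=False, C=True, D=True, E=True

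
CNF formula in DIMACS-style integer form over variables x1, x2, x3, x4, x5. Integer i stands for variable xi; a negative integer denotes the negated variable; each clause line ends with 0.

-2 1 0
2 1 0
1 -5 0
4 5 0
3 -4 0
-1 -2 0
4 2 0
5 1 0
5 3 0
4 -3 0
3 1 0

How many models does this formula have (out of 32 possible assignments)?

2

The models are:
  x1=1 x2=0 x3=1 x4=1 x5=0
  x1=1 x2=0 x3=1 x4=1 x5=1
That's 2 in total.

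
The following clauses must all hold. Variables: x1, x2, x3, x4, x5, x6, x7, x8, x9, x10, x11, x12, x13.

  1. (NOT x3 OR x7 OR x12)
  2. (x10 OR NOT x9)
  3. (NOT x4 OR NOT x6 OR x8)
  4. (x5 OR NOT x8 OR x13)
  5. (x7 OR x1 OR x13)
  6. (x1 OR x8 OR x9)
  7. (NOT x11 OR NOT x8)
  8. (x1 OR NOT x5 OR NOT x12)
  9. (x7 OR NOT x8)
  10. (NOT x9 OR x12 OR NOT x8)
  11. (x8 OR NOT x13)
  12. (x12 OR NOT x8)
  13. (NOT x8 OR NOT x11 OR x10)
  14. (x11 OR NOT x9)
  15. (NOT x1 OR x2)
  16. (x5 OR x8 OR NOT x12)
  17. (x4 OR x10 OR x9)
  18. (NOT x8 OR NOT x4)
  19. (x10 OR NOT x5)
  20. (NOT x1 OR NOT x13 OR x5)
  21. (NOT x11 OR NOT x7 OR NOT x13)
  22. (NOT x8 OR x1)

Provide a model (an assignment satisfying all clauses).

Pure literal: x3 appears only negated; assign x3 = False.
x6 occurs only negated in the remaining clauses — set x6 = False.
Set x1 = False and propagate.
  then x8 is forced to False.
  then x9 is forced to True.
  then x10 is forced to True.
  then x13 is forced to False.
  then x7 is forced to True.
  then x11 is forced to True.
The remaining clauses are satisfied by x2 = False, x4 = True, x5 = True, x12 = False.
Check each clause:
  1. (x12 OR NOT x3 OR x7) — NOT x3 is true.
  2. (x10 OR NOT x9) — x10 is true.
  3. (NOT x6 OR x8 OR NOT x4) — NOT x6 is true.
  4. (x13 OR x5 OR NOT x8) — NOT x8 is true.
  5. (x1 OR x7 OR x13) — x7 is true.
  6. (x9 OR x8 OR x1) — x9 is true.
  7. (NOT x8 OR NOT x11) — NOT x8 is true.
  8. (NOT x12 OR x1 OR NOT x5) — NOT x12 is true.
  9. (x7 OR NOT x8) — NOT x8 is true.
  10. (NOT x9 OR x12 OR NOT x8) — NOT x8 is true.
  11. (NOT x13 OR x8) — NOT x13 is true.
  12. (NOT x8 OR x12) — NOT x8 is true.
  13. (x10 OR NOT x11 OR NOT x8) — NOT x8 is true.
  14. (x11 OR NOT x9) — x11 is true.
  15. (NOT x1 OR x2) — NOT x1 is true.
  16. (NOT x12 OR x8 OR x5) — NOT x12 is true.
  17. (x9 OR x10 OR x4) — x9 is true.
  18. (NOT x8 OR NOT x4) — NOT x8 is true.
  19. (x10 OR NOT x5) — x10 is true.
  20. (x5 OR NOT x1 OR NOT x13) — NOT x13 is true.
  21. (NOT x11 OR NOT x7 OR NOT x13) — NOT x13 is true.
  22. (NOT x8 OR x1) — NOT x8 is true.

x1 = F  x2 = F  x3 = F  x4 = T  x5 = T  x6 = F  x7 = T  x8 = F  x9 = T  x10 = T  x11 = T  x12 = F  x13 = F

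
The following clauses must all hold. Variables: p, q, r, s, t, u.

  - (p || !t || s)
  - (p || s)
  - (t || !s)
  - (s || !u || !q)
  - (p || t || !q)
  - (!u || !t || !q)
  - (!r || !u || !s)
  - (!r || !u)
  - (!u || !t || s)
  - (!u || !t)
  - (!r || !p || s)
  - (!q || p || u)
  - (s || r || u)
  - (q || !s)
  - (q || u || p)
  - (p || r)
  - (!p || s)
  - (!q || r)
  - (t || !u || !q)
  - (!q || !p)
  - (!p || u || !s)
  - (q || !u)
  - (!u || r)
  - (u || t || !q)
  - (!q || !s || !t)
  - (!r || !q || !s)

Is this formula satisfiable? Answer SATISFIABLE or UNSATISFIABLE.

UNSATISFIABLE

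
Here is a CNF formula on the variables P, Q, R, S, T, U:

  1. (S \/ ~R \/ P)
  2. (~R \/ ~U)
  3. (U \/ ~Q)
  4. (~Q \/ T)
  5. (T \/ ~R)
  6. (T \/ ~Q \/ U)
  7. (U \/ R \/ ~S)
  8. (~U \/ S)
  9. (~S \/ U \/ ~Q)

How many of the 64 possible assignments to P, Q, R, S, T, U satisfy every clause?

13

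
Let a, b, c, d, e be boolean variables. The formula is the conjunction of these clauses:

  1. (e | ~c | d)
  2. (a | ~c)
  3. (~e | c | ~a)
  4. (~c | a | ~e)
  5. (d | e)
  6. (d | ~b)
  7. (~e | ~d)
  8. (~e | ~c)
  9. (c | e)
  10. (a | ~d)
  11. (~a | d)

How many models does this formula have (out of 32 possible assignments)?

3

Satisfying assignments:
  a=F b=F c=F d=F e=T
  a=T b=F c=T d=T e=F
  a=T b=T c=T d=T e=F
That's 3 in total.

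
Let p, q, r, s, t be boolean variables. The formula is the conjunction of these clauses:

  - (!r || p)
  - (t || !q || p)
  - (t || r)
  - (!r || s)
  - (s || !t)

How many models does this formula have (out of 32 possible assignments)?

8

Satisfying assignments:
  p=0 q=0 r=0 s=1 t=1
  p=0 q=1 r=0 s=1 t=1
  p=1 q=0 r=0 s=1 t=1
  p=1 q=0 r=1 s=1 t=0
  p=1 q=0 r=1 s=1 t=1
  p=1 q=1 r=0 s=1 t=1
  p=1 q=1 r=1 s=1 t=0
  p=1 q=1 r=1 s=1 t=1
Count: 8.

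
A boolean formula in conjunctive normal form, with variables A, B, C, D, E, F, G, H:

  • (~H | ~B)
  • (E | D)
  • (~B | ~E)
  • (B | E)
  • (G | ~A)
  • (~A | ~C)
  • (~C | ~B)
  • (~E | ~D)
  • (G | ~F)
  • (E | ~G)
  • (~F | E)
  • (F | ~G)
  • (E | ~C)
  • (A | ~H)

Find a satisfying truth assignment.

A=T, B=F, C=F, D=F, E=T, F=T, G=T, H=F

Check each clause:
  1. (~B | ~H) — ~H is true.
  2. (E | D) — E is true.
  3. (~E | ~B) — ~B is true.
  4. (B | E) — E is true.
  5. (G | ~A) — G is true.
  6. (~C | ~A) — ~C is true.
  7. (~C | ~B) — ~C is true.
  8. (~D | ~E) — ~D is true.
  9. (G | ~F) — G is true.
  10. (~G | E) — E is true.
  11. (~F | E) — E is true.
  12. (~G | F) — F is true.
  13. (E | ~C) — E is true.
  14. (A | ~H) — ~H is true.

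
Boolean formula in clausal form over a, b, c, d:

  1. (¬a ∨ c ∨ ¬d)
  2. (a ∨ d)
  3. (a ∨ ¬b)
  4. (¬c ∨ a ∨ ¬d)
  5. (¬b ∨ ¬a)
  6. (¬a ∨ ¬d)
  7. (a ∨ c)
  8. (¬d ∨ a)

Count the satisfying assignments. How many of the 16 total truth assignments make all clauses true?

2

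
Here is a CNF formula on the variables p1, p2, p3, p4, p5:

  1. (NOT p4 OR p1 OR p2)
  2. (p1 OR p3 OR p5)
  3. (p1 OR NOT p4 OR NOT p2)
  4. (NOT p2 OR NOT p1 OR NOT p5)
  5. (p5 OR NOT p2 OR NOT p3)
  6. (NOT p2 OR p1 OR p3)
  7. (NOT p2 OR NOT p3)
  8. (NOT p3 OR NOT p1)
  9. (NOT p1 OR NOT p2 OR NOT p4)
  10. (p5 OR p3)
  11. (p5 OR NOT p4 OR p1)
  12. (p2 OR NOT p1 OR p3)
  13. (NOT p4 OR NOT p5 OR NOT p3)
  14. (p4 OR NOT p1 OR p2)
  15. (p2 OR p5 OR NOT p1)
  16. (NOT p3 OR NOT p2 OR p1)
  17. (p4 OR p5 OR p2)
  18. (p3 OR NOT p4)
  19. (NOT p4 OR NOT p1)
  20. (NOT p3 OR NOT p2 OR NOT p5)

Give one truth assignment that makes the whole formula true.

Set p1 = False and propagate.
The remaining clauses are satisfied by p2 = False, p3 = True, p4 = False, p5 = True.
Every clause has at least one true literal under this assignment.

p1=False, p2=False, p3=True, p4=False, p5=True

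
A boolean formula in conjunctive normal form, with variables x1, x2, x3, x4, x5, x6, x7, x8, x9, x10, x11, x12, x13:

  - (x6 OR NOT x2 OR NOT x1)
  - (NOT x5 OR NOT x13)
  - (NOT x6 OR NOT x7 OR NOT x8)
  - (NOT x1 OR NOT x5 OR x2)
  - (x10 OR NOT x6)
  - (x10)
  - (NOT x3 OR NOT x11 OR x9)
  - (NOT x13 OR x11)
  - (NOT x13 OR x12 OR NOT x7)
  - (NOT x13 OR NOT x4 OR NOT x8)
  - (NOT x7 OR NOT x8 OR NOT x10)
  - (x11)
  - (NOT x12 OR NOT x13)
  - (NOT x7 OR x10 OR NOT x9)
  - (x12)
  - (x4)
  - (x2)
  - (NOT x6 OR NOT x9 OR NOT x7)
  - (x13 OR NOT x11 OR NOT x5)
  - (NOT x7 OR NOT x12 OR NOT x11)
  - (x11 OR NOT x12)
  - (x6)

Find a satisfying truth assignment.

Unit propagation: (x10) forces x10 = True.
The clause (x11) is unit: x11 must be True.
Unit propagation: (x12) forces x12 = True.
(NOT x13) is a unit clause, so x13 = False.
(x4) is a unit clause, so x4 = True.
Unit propagation: (x2) forces x2 = True.
Unit propagation: (NOT x5) forces x5 = False.
Unit propagation: (NOT x7) forces x7 = False.
Unit propagation: (x6) forces x6 = True.
Pure literal: x9 appears only positively; assign x9 = True.
x1, x3, x8 are now unconstrained; take x1 = True, x3 = True, x8 = True.
Check each clause:
  1. (NOT x1 OR NOT x2 OR x6) — x6 is true.
  2. (NOT x13 OR NOT x5) — NOT x13 is true.
  3. (NOT x7 OR NOT x8 OR NOT x6) — NOT x7 is true.
  4. (NOT x5 OR NOT x1 OR x2) — x2 is true.
  5. (NOT x6 OR x10) — x10 is true.
  6. (x10) — x10 is true.
  7. (NOT x3 OR NOT x11 OR x9) — x9 is true.
  8. (NOT x13 OR x11) — x11 is true.
  9. (NOT x7 OR NOT x13 OR x12) — NOT x7 is true.
  10. (NOT x4 OR NOT x8 OR NOT x13) — NOT x13 is true.
  11. (NOT x8 OR NOT x10 OR NOT x7) — NOT x7 is true.
  12. (x11) — x11 is true.
  13. (NOT x13 OR NOT x12) — NOT x13 is true.
  14. (x10 OR NOT x9 OR NOT x7) — NOT x7 is true.
  15. (x12) — x12 is true.
  16. (x4) — x4 is true.
  17. (x2) — x2 is true.
  18. (NOT x9 OR NOT x7 OR NOT x6) — NOT x7 is true.
  19. (x13 OR NOT x11 OR NOT x5) — NOT x5 is true.
  20. (NOT x11 OR NOT x12 OR NOT x7) — NOT x7 is true.
  21. (x11 OR NOT x12) — x11 is true.
  22. (x6) — x6 is true.

x1=T, x2=T, x3=T, x4=T, x5=F, x6=T, x7=F, x8=T, x9=T, x10=T, x11=T, x12=T, x13=F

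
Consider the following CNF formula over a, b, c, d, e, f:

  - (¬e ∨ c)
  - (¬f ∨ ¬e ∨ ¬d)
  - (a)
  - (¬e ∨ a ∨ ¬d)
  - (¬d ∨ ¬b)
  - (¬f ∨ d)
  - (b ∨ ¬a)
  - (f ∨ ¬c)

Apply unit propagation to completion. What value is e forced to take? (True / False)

(a) stands alone — a = True.
In (¬a ∨ b), ¬a is now false; b must hold, so b = True.
(¬b ∨ ¬d) with b = True leaves only ¬d, so d = False.
(d ∨ ¬f): since d = False, the clause reduces to (¬f). f = False.
(¬c ∨ f) with f = False leaves only ¬c, so c = False.
(c ∨ ¬e) with c = False leaves only ¬e, so e = False.

False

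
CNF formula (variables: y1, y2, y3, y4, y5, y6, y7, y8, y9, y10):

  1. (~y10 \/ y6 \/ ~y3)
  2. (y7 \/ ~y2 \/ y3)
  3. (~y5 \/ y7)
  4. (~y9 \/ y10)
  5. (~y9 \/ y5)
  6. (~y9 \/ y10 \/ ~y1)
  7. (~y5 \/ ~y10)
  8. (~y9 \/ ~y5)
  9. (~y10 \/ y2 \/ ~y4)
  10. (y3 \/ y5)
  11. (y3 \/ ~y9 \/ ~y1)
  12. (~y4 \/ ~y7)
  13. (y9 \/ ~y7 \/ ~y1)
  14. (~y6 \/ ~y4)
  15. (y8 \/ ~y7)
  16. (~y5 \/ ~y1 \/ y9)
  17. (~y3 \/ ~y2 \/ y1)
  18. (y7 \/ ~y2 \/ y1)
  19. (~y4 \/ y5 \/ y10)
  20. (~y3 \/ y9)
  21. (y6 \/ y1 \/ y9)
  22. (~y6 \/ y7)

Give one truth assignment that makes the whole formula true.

y1 = 0, y2 = 0, y3 = 0, y4 = 0, y5 = 1, y6 = 1, y7 = 1, y8 = 1, y9 = 0, y10 = 0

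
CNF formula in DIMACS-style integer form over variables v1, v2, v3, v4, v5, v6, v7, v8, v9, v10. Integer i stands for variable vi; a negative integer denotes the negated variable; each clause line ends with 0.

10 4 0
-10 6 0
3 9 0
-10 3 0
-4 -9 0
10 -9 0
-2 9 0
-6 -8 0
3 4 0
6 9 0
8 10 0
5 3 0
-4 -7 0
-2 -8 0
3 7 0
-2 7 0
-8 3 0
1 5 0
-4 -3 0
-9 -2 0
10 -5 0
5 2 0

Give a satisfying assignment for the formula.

Pure literal: v1 appears only positively; assign v1 = True.
Branch on v2: take v2 = False.
  then v5 is forced to True.
  then v10 is forced to True.
  then v6 is forced to True.
  then v3 is forced to True.
  then v8 is forced to False.
  then v4 is forced to False.
v7, v9 are now unconstrained; take v7 = False, v9 = True.

v1=T  v2=F  v3=T  v4=F  v5=T  v6=T  v7=F  v8=F  v9=T  v10=T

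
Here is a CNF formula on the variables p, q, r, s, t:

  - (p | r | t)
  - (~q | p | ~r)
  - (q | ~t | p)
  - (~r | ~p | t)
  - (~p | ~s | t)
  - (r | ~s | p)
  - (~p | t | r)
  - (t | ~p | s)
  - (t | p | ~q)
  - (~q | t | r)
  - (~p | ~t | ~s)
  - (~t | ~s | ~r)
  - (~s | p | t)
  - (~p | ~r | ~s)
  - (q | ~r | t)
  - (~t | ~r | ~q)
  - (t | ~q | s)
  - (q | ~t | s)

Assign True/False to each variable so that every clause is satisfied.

p=F, q=T, r=F, s=F, t=T

Check each clause:
  1. (p | r | t) — t is true.
  2. (~q | p | ~r) — ~r is true.
  3. (p | q | ~t) — q is true.
  4. (~r | t | ~p) — ~r is true.
  5. (~p | t | ~s) — ~s is true.
  6. (r | p | ~s) — ~s is true.
  7. (r | t | ~p) — t is true.
  8. (~p | s | t) — t is true.
  9. (t | p | ~q) — t is true.
  10. (t | r | ~q) — t is true.
  11. (~s | ~t | ~p) — ~s is true.
  12. (~r | ~t | ~s) — ~s is true.
  13. (t | p | ~s) — ~s is true.
  14. (~r | ~s | ~p) — ~s is true.
  15. (q | ~r | t) — q is true.
  16. (~t | ~q | ~r) — ~r is true.
  17. (~q | s | t) — t is true.
  18. (s | q | ~t) — q is true.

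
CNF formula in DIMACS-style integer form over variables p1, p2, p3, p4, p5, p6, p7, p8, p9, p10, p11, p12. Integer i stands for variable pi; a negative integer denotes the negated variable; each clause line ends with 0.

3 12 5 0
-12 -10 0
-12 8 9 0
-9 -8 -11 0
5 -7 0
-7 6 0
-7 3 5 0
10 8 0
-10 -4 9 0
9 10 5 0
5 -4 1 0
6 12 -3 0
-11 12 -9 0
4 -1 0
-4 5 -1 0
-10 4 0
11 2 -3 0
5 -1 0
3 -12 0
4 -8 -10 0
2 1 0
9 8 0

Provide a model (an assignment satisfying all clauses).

p1=F  p2=T  p3=T  p4=F  p5=T  p6=T  p7=T  p8=T  p9=F  p10=F  p11=F  p12=F

Pure literal: p2 appears only positively; assign p2 = True.
p5 occurs only positively in the remaining clauses — set p5 = True.
Set p1 = False and propagate.
Branch on p3: take p3 = True.
Set p4 = False and propagate.
  then p10 is forced to False.
  then p8 is forced to True.
For the remaining variables, p6 = True, p7 = True, p9 = False, p11 = False, p12 = False works.
Every clause has at least one true literal under this assignment.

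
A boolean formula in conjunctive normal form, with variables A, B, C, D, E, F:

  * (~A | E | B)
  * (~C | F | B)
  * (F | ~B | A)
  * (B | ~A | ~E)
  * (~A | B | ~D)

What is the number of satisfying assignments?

Case analysis on B and A:
  B=1, A=1: C, D, E, F free → 2^4 = 16.
  B=1, A=0: forces F=1; C, D, E free → 2^3 = 8.
  B=0, A=1: a clause becomes empty — 0.
  B=0, A=0: D, E free; 3 ways for (C,F) × 2^2 = 12.
Total: 16 + 8 + 0 + 12 = 36.

36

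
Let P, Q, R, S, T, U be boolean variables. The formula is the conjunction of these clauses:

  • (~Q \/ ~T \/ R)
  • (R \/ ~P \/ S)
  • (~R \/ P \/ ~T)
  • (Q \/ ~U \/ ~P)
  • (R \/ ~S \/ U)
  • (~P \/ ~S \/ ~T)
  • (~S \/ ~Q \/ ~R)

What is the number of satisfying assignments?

Split on R, then P.
  R=T, P=T: 7 of the 16 assignments to (Q,S,T,U) work.
  R=T, P=F: U free; 3 ways for (Q,S,T) × 2^1 = 6.
  R=F, P=T: remaining (Q,S,T,U) ∈ {(T,T,F,T)} — 1.
  R=F, P=F: 9 of the 16 assignments to (Q,S,T,U) work.
Total: 7 + 6 + 1 + 9 = 23.

23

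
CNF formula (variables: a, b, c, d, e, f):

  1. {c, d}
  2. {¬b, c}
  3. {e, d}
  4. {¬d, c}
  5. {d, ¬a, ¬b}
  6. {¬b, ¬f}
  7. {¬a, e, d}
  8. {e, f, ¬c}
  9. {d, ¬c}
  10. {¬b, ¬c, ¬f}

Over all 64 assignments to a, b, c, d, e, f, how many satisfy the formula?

8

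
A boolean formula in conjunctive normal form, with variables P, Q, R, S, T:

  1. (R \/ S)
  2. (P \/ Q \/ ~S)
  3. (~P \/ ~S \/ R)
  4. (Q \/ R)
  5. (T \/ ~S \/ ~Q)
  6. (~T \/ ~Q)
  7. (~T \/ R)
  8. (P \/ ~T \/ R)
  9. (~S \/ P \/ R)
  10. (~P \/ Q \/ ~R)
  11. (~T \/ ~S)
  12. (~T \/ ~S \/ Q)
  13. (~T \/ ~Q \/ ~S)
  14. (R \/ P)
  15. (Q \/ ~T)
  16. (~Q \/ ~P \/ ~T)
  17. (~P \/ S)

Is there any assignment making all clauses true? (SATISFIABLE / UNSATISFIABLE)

SATISFIABLE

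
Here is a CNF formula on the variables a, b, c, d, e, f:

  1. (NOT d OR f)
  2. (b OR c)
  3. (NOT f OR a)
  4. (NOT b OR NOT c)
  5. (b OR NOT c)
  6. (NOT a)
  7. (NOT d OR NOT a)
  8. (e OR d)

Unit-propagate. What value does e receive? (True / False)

(NOT a) is a unit clause: a = False.
(a OR NOT f): since a = False, the clause reduces to (NOT f). f = False.
From (f OR NOT d) and f = False: d = False.
(e OR d) with d = False leaves only e, so e = True.

True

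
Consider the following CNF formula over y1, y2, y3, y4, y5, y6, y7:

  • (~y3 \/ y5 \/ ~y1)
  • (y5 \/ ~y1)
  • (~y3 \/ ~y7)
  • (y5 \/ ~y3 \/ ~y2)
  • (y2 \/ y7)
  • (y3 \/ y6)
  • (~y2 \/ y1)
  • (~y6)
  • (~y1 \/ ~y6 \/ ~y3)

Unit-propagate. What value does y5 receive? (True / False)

True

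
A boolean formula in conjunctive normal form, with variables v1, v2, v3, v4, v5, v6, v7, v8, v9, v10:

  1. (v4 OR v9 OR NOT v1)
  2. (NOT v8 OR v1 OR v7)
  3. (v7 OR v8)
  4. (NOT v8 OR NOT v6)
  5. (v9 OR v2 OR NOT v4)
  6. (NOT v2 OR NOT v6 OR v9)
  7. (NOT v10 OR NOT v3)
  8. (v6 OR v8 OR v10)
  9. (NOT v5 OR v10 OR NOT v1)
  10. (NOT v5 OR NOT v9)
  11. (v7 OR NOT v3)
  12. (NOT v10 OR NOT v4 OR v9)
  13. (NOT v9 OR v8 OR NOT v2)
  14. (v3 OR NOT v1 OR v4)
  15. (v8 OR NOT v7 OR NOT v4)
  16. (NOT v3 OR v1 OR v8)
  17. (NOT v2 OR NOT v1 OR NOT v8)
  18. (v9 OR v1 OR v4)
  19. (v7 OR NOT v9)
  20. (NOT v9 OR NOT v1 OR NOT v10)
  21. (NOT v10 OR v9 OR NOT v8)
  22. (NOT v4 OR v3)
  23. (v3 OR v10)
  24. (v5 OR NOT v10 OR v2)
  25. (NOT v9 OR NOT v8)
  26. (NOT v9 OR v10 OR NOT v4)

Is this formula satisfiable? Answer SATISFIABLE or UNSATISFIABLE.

SATISFIABLE

Try v1 = True.
For the remaining variables, v2 = False, v3 = True, v4 = False, v5 = False, v6 = True, v7 = True, v8 = False, v9 = True, v10 = False works.
So v1=True, v2=False, v3=True, v4=False, v5=False, v6=True, v7=True, v8=False, v9=True, v10=False is a satisfying assignment.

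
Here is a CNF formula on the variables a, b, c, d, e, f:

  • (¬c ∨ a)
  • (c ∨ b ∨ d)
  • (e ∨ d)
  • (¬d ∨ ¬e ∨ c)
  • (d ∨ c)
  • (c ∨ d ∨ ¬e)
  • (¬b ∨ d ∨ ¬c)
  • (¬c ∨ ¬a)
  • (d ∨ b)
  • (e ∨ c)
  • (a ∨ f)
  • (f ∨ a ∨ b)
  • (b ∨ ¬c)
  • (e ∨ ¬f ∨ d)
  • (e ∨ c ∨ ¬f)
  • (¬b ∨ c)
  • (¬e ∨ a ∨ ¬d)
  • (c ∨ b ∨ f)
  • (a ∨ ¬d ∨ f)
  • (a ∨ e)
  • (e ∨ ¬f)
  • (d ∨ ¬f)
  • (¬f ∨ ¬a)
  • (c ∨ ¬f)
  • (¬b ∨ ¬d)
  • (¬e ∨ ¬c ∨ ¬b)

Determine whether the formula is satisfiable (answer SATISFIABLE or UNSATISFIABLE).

c = True:
  propagation gives a=True; an empty clause results — contradiction.
c = False:
  propagation gives d=True, e=False; an empty clause results — contradiction.
Every branch closes, so no satisfying assignment exists.

UNSATISFIABLE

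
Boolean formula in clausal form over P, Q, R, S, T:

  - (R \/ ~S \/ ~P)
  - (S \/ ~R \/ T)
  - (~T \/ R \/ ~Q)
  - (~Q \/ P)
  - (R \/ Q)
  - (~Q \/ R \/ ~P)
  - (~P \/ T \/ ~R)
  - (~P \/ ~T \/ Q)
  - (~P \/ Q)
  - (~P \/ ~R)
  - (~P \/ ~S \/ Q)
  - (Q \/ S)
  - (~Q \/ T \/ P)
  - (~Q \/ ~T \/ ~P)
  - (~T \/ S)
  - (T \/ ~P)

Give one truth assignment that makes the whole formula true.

Branch on P: take P = False.
  then Q is forced to False.
  then R is forced to True.
  then S is forced to True.
T is now unconstrained; take T = True.
Every clause has at least one true literal under this assignment.

P=False, Q=False, R=True, S=True, T=True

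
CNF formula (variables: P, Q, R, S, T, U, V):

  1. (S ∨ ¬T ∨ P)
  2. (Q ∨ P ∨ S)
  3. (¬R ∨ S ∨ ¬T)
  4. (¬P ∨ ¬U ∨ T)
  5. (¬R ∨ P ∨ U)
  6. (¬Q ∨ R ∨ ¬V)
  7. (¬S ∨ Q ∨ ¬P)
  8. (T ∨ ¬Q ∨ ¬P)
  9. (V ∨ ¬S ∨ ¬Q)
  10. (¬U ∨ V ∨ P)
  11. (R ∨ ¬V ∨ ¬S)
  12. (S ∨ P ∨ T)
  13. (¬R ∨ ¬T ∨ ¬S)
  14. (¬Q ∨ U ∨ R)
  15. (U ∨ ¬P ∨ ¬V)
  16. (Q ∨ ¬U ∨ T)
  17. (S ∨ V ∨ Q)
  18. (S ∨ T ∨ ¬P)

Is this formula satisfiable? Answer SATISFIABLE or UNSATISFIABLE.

SATISFIABLE

Try P = False.
Branch on Q: take Q = False.
  then S is forced to True.
The remaining clauses are satisfied by R = False, T = True, U = False, V = False.
Every clause has at least one true literal under this assignment.
So P = F, Q = F, R = F, S = T, T = T, U = F, V = F is a satisfying assignment.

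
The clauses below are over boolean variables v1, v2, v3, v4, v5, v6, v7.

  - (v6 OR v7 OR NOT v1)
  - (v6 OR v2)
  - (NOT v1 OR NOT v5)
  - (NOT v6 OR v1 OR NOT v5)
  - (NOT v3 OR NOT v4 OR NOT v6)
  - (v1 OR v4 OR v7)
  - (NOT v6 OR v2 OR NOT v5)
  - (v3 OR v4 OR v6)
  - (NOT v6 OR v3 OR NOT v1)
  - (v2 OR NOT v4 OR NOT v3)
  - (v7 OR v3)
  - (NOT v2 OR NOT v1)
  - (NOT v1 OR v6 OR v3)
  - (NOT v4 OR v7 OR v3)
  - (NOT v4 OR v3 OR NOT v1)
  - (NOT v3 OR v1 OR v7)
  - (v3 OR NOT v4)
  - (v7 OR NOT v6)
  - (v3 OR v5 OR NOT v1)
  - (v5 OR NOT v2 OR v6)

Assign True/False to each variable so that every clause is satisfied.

v1=1, v2=0, v3=1, v4=0, v5=0, v6=1, v7=1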